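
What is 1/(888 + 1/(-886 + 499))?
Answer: 387/343655 ≈ 0.0011261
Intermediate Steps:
1/(888 + 1/(-886 + 499)) = 1/(888 + 1/(-387)) = 1/(888 - 1/387) = 1/(343655/387) = 387/343655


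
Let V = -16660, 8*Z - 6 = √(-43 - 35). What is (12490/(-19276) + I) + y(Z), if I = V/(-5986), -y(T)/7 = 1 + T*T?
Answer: -125099479/461544544 - 21*I*√78/16 ≈ -0.27105 - 11.592*I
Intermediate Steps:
Z = ¾ + I*√78/8 (Z = ¾ + √(-43 - 35)/8 = ¾ + √(-78)/8 = ¾ + (I*√78)/8 = ¾ + I*√78/8 ≈ 0.75 + 1.104*I)
y(T) = -7 - 7*T² (y(T) = -7*(1 + T*T) = -7*(1 + T²) = -7 - 7*T²)
I = 8330/2993 (I = -16660/(-5986) = -16660*(-1/5986) = 8330/2993 ≈ 2.7832)
(12490/(-19276) + I) + y(Z) = (12490/(-19276) + 8330/2993) + (-7 - 7*(¾ + I*√78/8)²) = (12490*(-1/19276) + 8330/2993) + (-7 - 7*(¾ + I*√78/8)²) = (-6245/9638 + 8330/2993) + (-7 - 7*(¾ + I*√78/8)²) = 61593255/28846534 + (-7 - 7*(¾ + I*√78/8)²) = -140332483/28846534 - 7*(¾ + I*√78/8)²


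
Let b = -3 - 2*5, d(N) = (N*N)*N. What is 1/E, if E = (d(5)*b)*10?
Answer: -1/16250 ≈ -6.1538e-5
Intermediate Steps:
d(N) = N**3 (d(N) = N**2*N = N**3)
b = -13 (b = -3 - 10 = -13)
E = -16250 (E = (5**3*(-13))*10 = (125*(-13))*10 = -1625*10 = -16250)
1/E = 1/(-16250) = -1/16250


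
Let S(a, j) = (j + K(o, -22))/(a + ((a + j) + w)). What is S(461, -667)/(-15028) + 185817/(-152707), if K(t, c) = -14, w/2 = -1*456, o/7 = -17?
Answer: -611582939333/502578894324 ≈ -1.2169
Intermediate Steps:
o = -119 (o = 7*(-17) = -119)
w = -912 (w = 2*(-1*456) = 2*(-456) = -912)
S(a, j) = (-14 + j)/(-912 + j + 2*a) (S(a, j) = (j - 14)/(a + ((a + j) - 912)) = (-14 + j)/(a + (-912 + a + j)) = (-14 + j)/(-912 + j + 2*a))
S(461, -667)/(-15028) + 185817/(-152707) = ((-14 - 667)/(-912 - 667 + 2*461))/(-15028) + 185817/(-152707) = (-681/(-912 - 667 + 922))*(-1/15028) + 185817*(-1/152707) = (-681/(-657))*(-1/15028) - 185817/152707 = -1/657*(-681)*(-1/15028) - 185817/152707 = (227/219)*(-1/15028) - 185817/152707 = -227/3291132 - 185817/152707 = -611582939333/502578894324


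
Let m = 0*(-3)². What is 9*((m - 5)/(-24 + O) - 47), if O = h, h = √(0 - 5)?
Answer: -244683/581 + 45*I*√5/581 ≈ -421.14 + 0.17319*I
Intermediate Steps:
m = 0 (m = 0*9 = 0)
h = I*√5 (h = √(-5) = I*√5 ≈ 2.2361*I)
O = I*√5 ≈ 2.2361*I
9*((m - 5)/(-24 + O) - 47) = 9*((0 - 5)/(-24 + I*√5) - 47) = 9*(-5/(-24 + I*√5) - 47) = 9*(-47 - 5/(-24 + I*√5)) = -423 - 45/(-24 + I*√5)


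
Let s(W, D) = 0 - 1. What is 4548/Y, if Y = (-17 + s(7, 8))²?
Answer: 379/27 ≈ 14.037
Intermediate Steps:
s(W, D) = -1
Y = 324 (Y = (-17 - 1)² = (-18)² = 324)
4548/Y = 4548/324 = 4548*(1/324) = 379/27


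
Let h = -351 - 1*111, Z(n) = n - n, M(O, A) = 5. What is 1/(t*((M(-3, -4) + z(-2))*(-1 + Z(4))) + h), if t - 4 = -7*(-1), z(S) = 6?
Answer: -1/583 ≈ -0.0017153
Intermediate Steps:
Z(n) = 0
t = 11 (t = 4 - 7*(-1) = 4 + 7 = 11)
h = -462 (h = -351 - 111 = -462)
1/(t*((M(-3, -4) + z(-2))*(-1 + Z(4))) + h) = 1/(11*((5 + 6)*(-1 + 0)) - 462) = 1/(11*(11*(-1)) - 462) = 1/(11*(-11) - 462) = 1/(-121 - 462) = 1/(-583) = -1/583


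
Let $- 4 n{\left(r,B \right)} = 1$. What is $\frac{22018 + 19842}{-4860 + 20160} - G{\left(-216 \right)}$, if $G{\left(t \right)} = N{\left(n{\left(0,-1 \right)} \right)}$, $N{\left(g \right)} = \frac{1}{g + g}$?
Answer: $\frac{3623}{765} \approx 4.7359$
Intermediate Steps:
$n{\left(r,B \right)} = - \frac{1}{4}$ ($n{\left(r,B \right)} = \left(- \frac{1}{4}\right) 1 = - \frac{1}{4}$)
$N{\left(g \right)} = \frac{1}{2 g}$
$G{\left(t \right)} = -2$ ($G{\left(t \right)} = \frac{1}{2 \left(- \frac{1}{4}\right)} = \frac{1}{2} \left(-4\right) = -2$)
$\frac{22018 + 19842}{-4860 + 20160} - G{\left(-216 \right)} = \frac{22018 + 19842}{-4860 + 20160} - -2 = \frac{41860}{15300} + 2 = 41860 \cdot \frac{1}{15300} + 2 = \frac{2093}{765} + 2 = \frac{3623}{765}$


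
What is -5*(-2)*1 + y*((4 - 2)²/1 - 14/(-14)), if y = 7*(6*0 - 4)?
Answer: -130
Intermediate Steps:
y = -28 (y = 7*(0 - 4) = 7*(-4) = -28)
-5*(-2)*1 + y*((4 - 2)²/1 - 14/(-14)) = -5*(-2)*1 - 28*((4 - 2)²/1 - 14/(-14)) = 10*1 - 28*(2²*1 - 14*(-1/14)) = 10 - 28*(4*1 + 1) = 10 - 28*(4 + 1) = 10 - 28*5 = 10 - 140 = -130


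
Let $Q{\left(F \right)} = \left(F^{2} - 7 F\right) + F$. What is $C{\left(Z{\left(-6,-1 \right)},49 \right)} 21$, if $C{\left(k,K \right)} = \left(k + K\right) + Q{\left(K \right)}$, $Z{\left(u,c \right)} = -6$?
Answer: $45150$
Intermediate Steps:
$Q{\left(F \right)} = F^{2} - 6 F$
$C{\left(k,K \right)} = K + k + K \left(-6 + K\right)$ ($C{\left(k,K \right)} = \left(k + K\right) + K \left(-6 + K\right) = \left(K + k\right) + K \left(-6 + K\right) = K + k + K \left(-6 + K\right)$)
$C{\left(Z{\left(-6,-1 \right)},49 \right)} 21 = \left(49 - 6 + 49 \left(-6 + 49\right)\right) 21 = \left(49 - 6 + 49 \cdot 43\right) 21 = \left(49 - 6 + 2107\right) 21 = 2150 \cdot 21 = 45150$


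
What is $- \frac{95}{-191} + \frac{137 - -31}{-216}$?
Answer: $- \frac{482}{1719} \approx -0.2804$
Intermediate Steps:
$- \frac{95}{-191} + \frac{137 - -31}{-216} = \left(-95\right) \left(- \frac{1}{191}\right) + \left(137 + 31\right) \left(- \frac{1}{216}\right) = \frac{95}{191} + 168 \left(- \frac{1}{216}\right) = \frac{95}{191} - \frac{7}{9} = - \frac{482}{1719}$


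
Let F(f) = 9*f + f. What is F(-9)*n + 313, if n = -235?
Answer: 21463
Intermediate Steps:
F(f) = 10*f
F(-9)*n + 313 = (10*(-9))*(-235) + 313 = -90*(-235) + 313 = 21150 + 313 = 21463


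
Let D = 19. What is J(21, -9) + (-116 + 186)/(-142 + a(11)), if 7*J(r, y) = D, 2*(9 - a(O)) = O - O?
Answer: 291/133 ≈ 2.1880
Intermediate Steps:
a(O) = 9 (a(O) = 9 - (O - O)/2 = 9 - ½*0 = 9 + 0 = 9)
J(r, y) = 19/7 (J(r, y) = (⅐)*19 = 19/7)
J(21, -9) + (-116 + 186)/(-142 + a(11)) = 19/7 + (-116 + 186)/(-142 + 9) = 19/7 + 70/(-133) = 19/7 + 70*(-1/133) = 19/7 - 10/19 = 291/133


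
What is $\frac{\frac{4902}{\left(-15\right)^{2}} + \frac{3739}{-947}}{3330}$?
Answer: $\frac{1266973}{236513250} \approx 0.0053569$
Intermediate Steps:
$\frac{\frac{4902}{\left(-15\right)^{2}} + \frac{3739}{-947}}{3330} = \left(\frac{4902}{225} + 3739 \left(- \frac{1}{947}\right)\right) \frac{1}{3330} = \left(4902 \cdot \frac{1}{225} - \frac{3739}{947}\right) \frac{1}{3330} = \left(\frac{1634}{75} - \frac{3739}{947}\right) \frac{1}{3330} = \frac{1266973}{71025} \cdot \frac{1}{3330} = \frac{1266973}{236513250}$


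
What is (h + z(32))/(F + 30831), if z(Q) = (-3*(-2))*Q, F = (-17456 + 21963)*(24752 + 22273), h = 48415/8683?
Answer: 1715551/1840557269598 ≈ 9.3208e-7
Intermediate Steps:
h = 48415/8683 (h = 48415*(1/8683) = 48415/8683 ≈ 5.5758)
F = 211941675 (F = 4507*47025 = 211941675)
z(Q) = 6*Q
(h + z(32))/(F + 30831) = (48415/8683 + 6*32)/(211941675 + 30831) = (48415/8683 + 192)/211972506 = (1715551/8683)*(1/211972506) = 1715551/1840557269598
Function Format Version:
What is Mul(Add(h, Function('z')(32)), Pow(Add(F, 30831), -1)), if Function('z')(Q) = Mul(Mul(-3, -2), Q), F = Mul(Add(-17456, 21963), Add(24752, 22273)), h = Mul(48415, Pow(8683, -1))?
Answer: Rational(1715551, 1840557269598) ≈ 9.3208e-7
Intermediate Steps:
h = Rational(48415, 8683) (h = Mul(48415, Rational(1, 8683)) = Rational(48415, 8683) ≈ 5.5758)
F = 211941675 (F = Mul(4507, 47025) = 211941675)
Function('z')(Q) = Mul(6, Q)
Mul(Add(h, Function('z')(32)), Pow(Add(F, 30831), -1)) = Mul(Add(Rational(48415, 8683), Mul(6, 32)), Pow(Add(211941675, 30831), -1)) = Mul(Add(Rational(48415, 8683), 192), Pow(211972506, -1)) = Mul(Rational(1715551, 8683), Rational(1, 211972506)) = Rational(1715551, 1840557269598)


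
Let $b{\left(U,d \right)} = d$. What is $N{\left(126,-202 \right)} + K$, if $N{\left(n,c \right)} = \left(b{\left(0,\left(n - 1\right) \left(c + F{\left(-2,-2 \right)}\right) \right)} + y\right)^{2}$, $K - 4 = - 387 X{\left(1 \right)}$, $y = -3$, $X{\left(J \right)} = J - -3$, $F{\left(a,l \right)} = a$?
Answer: $650401465$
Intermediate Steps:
$X{\left(J \right)} = 3 + J$ ($X{\left(J \right)} = J + 3 = 3 + J$)
$K = -1544$ ($K = 4 - 387 \left(3 + 1\right) = 4 - 1548 = -1544$)
$N{\left(n,c \right)} = \left(-3 + \left(-1 + n\right) \left(-2 + c\right)\right)^{2}$ ($N{\left(n,c \right)} = \left(\left(n - 1\right) \left(c - 2\right) - 3\right)^{2} = \left(\left(-1 + n\right) \left(-2 + c\right) - 3\right)^{2} = \left(-3 + \left(-1 + n\right) \left(-2 + c\right)\right)^{2}$)
$N{\left(126,-202 \right)} + K = \left(-1 - -202 - 252 - 25452\right)^{2} - 1544 = \left(-1 + 202 - 252 - 25452\right)^{2} - 1544 = \left(-25503\right)^{2} - 1544 = 650403009 - 1544 = 650401465$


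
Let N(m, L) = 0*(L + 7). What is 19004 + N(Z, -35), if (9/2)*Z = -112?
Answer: 19004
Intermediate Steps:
Z = -224/9 (Z = (2/9)*(-112) = -224/9 ≈ -24.889)
N(m, L) = 0 (N(m, L) = 0*(7 + L) = 0)
19004 + N(Z, -35) = 19004 + 0 = 19004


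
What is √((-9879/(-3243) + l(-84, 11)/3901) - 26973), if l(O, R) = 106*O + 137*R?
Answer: 7*I*√4431208928457/89723 ≈ 164.23*I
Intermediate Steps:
√((-9879/(-3243) + l(-84, 11)/3901) - 26973) = √((-9879/(-3243) + (106*(-84) + 137*11)/3901) - 26973) = √((-9879*(-1/3243) + (-8904 + 1507)*(1/3901)) - 26973) = √((3293/1081 - 7397*1/3901) - 26973) = √((3293/1081 - 7397/3901) - 26973) = √(103188/89723 - 26973) = √(-2419995291/89723) = 7*I*√4431208928457/89723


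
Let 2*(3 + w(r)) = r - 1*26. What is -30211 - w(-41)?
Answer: -60349/2 ≈ -30175.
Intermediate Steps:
w(r) = -16 + r/2 (w(r) = -3 + (r - 1*26)/2 = -3 + (r - 26)/2 = -3 + (-26 + r)/2 = -3 + (-13 + r/2) = -16 + r/2)
-30211 - w(-41) = -30211 - (-16 + (1/2)*(-41)) = -30211 - (-16 - 41/2) = -30211 - 1*(-73/2) = -30211 + 73/2 = -60349/2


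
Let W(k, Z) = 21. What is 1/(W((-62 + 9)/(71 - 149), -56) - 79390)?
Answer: -1/79369 ≈ -1.2599e-5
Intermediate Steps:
1/(W((-62 + 9)/(71 - 149), -56) - 79390) = 1/(21 - 79390) = 1/(-79369) = -1/79369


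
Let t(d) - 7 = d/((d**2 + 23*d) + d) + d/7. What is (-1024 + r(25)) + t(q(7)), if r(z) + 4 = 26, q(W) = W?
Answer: -30813/31 ≈ -993.97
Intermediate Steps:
r(z) = 22 (r(z) = -4 + 26 = 22)
t(d) = 7 + d/7 + d/(d**2 + 24*d) (t(d) = 7 + (d/((d**2 + 23*d) + d) + d/7) = 7 + (d/(d**2 + 24*d) + d*(1/7)) = 7 + (d/(d**2 + 24*d) + d/7) = 7 + (d/7 + d/(d**2 + 24*d)) = 7 + d/7 + d/(d**2 + 24*d))
(-1024 + r(25)) + t(q(7)) = (-1024 + 22) + (1183 + 7**2 + 73*7)/(7*(24 + 7)) = -1002 + (1/7)*(1183 + 49 + 511)/31 = -1002 + (1/7)*(1/31)*1743 = -1002 + 249/31 = -30813/31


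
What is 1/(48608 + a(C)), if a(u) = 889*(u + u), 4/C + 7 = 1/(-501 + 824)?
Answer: 565/26889226 ≈ 2.1012e-5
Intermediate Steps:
C = -323/565 (C = 4/(-7 + 1/(-501 + 824)) = 4/(-7 + 1/323) = 4/(-2260/323) = 4*(-323/2260) = -323/565 ≈ -0.57168)
a(u) = 1778*u (a(u) = 889*(2*u) = 1778*u)
1/(48608 + a(C)) = 1/(48608 + 1778*(-323/565)) = 1/(48608 - 574294/565) = 1/(26889226/565) = 565/26889226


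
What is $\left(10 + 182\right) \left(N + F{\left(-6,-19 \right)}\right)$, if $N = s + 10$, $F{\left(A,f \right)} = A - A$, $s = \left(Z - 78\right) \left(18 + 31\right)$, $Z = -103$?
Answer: $-1700928$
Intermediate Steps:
$s = -8869$ ($s = \left(-103 - 78\right) \left(18 + 31\right) = \left(-181\right) 49 = -8869$)
$F{\left(A,f \right)} = 0$
$N = -8859$ ($N = -8869 + 10 = -8859$)
$\left(10 + 182\right) \left(N + F{\left(-6,-19 \right)}\right) = \left(10 + 182\right) \left(-8859 + 0\right) = 192 \left(-8859\right) = -1700928$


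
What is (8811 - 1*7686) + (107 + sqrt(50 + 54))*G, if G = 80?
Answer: 9685 + 160*sqrt(26) ≈ 10501.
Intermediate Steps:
(8811 - 1*7686) + (107 + sqrt(50 + 54))*G = (8811 - 1*7686) + (107 + sqrt(50 + 54))*80 = (8811 - 7686) + (107 + sqrt(104))*80 = 1125 + (107 + 2*sqrt(26))*80 = 1125 + (8560 + 160*sqrt(26)) = 9685 + 160*sqrt(26)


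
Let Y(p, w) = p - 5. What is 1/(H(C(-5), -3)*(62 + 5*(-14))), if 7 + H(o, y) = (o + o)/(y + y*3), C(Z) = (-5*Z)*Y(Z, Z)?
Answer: -3/832 ≈ -0.0036058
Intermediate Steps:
Y(p, w) = -5 + p
C(Z) = -5*Z*(-5 + Z) (C(Z) = (-5*Z)*(-5 + Z) = -5*Z*(-5 + Z))
H(o, y) = -7 + o/(2*y) (H(o, y) = -7 + (o + o)/(y + y*3) = -7 + (2*o)/(y + 3*y) = -7 + (2*o)/((4*y)) = -7 + (2*o)*(1/(4*y)) = -7 + o/(2*y))
1/(H(C(-5), -3)*(62 + 5*(-14))) = 1/((-7 + (½)*(5*(-5)*(5 - 1*(-5)))/(-3))*(62 + 5*(-14))) = 1/((-7 + (½)*(5*(-5)*(5 + 5))*(-⅓))*(62 - 70)) = 1/((-7 + (½)*(5*(-5)*10)*(-⅓))*(-8)) = 1/((-7 + (½)*(-250)*(-⅓))*(-8)) = 1/((-7 + 125/3)*(-8)) = 1/((104/3)*(-8)) = 1/(-832/3) = -3/832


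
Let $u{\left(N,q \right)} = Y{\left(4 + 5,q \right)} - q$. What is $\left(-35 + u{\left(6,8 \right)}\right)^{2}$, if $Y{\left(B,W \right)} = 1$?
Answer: $1764$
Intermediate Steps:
$u{\left(N,q \right)} = 1 - q$
$\left(-35 + u{\left(6,8 \right)}\right)^{2} = \left(-35 + \left(1 - 8\right)\right)^{2} = \left(-35 - 7\right)^{2} = \left(-42\right)^{2} = 1764$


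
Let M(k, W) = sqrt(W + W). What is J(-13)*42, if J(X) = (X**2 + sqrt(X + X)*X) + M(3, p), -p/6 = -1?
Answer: 7098 + 84*sqrt(3) - 546*I*sqrt(26) ≈ 7243.5 - 2784.1*I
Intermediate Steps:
p = 6 (p = -6*(-1) = 6)
M(k, W) = sqrt(2)*sqrt(W) (M(k, W) = sqrt(2*W) = sqrt(2)*sqrt(W))
J(X) = X**2 + 2*sqrt(3) + sqrt(2)*X**(3/2) (J(X) = (X**2 + sqrt(X + X)*X) + sqrt(2)*sqrt(6) = (X**2 + sqrt(2*X)*X) + 2*sqrt(3) = (X**2 + (sqrt(2)*sqrt(X))*X) + 2*sqrt(3) = (X**2 + sqrt(2)*X**(3/2)) + 2*sqrt(3) = X**2 + 2*sqrt(3) + sqrt(2)*X**(3/2))
J(-13)*42 = ((-13)**2 + 2*sqrt(3) + sqrt(2)*(-13)**(3/2))*42 = (169 + 2*sqrt(3) + sqrt(2)*(-13*I*sqrt(13)))*42 = (169 + 2*sqrt(3) - 13*I*sqrt(26))*42 = 7098 + 84*sqrt(3) - 546*I*sqrt(26)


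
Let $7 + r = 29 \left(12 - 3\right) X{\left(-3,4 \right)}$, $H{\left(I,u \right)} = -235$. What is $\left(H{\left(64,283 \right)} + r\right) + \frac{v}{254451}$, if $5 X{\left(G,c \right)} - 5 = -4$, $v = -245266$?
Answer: $- \frac{242700329}{1272255} \approx -190.76$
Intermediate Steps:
$X{\left(G,c \right)} = \frac{1}{5}$ ($X{\left(G,c \right)} = 1 + \frac{1}{5} \left(-4\right) = 1 - \frac{4}{5} = \frac{1}{5}$)
$r = \frac{226}{5}$ ($r = -7 + 29 \left(12 - 3\right) \frac{1}{5} = -7 + 29 \cdot 9 \cdot \frac{1}{5} = -7 + 261 \cdot \frac{1}{5} = -7 + \frac{261}{5} = \frac{226}{5} \approx 45.2$)
$\left(H{\left(64,283 \right)} + r\right) + \frac{v}{254451} = \left(-235 + \frac{226}{5}\right) - \frac{245266}{254451} = - \frac{949}{5} - \frac{245266}{254451} = - \frac{242700329}{1272255}$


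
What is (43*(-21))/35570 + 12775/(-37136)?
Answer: -243970279/660463760 ≈ -0.36939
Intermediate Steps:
(43*(-21))/35570 + 12775/(-37136) = -903*1/35570 + 12775*(-1/37136) = -903/35570 - 12775/37136 = -243970279/660463760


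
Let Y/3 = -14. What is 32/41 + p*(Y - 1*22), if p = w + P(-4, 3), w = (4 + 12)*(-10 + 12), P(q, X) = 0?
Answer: -83936/41 ≈ -2047.2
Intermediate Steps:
Y = -42 (Y = 3*(-14) = -42)
w = 32 (w = 16*2 = 32)
p = 32 (p = 32 + 0 = 32)
32/41 + p*(Y - 1*22) = 32/41 + 32*(-42 - 1*22) = 32*(1/41) + 32*(-42 - 22) = 32/41 + 32*(-64) = 32/41 - 2048 = -83936/41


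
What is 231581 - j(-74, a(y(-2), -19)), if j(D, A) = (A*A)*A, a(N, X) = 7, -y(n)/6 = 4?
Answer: 231238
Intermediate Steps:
y(n) = -24 (y(n) = -6*4 = -24)
j(D, A) = A³ (j(D, A) = A²*A = A³)
231581 - j(-74, a(y(-2), -19)) = 231581 - 1*7³ = 231581 - 1*343 = 231581 - 343 = 231238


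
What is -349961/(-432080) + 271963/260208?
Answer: 6517888279/3513458520 ≈ 1.8551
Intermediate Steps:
-349961/(-432080) + 271963/260208 = -349961*(-1/432080) + 271963*(1/260208) = 349961/432080 + 271963/260208 = 6517888279/3513458520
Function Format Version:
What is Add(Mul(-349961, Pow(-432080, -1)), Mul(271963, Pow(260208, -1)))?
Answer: Rational(6517888279, 3513458520) ≈ 1.8551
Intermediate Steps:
Add(Mul(-349961, Pow(-432080, -1)), Mul(271963, Pow(260208, -1))) = Add(Mul(-349961, Rational(-1, 432080)), Mul(271963, Rational(1, 260208))) = Add(Rational(349961, 432080), Rational(271963, 260208)) = Rational(6517888279, 3513458520)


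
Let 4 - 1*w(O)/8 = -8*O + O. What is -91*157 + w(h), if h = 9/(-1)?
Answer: -14759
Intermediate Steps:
h = -9 (h = 9*(-1) = -9)
w(O) = 32 + 56*O (w(O) = 32 - 8*(-8*O + O) = 32 - (-56)*O = 32 + 56*O)
-91*157 + w(h) = -91*157 + (32 + 56*(-9)) = -14287 + (32 - 504) = -14287 - 472 = -14759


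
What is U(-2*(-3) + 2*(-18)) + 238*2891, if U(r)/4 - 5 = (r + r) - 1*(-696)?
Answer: 690622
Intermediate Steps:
U(r) = 2804 + 8*r (U(r) = 20 + 4*((r + r) - 1*(-696)) = 20 + 4*(2*r + 696) = 20 + 4*(696 + 2*r) = 20 + (2784 + 8*r) = 2804 + 8*r)
U(-2*(-3) + 2*(-18)) + 238*2891 = (2804 + 8*(-2*(-3) + 2*(-18))) + 238*2891 = (2804 + 8*(6 - 36)) + 688058 = (2804 + 8*(-30)) + 688058 = (2804 - 240) + 688058 = 2564 + 688058 = 690622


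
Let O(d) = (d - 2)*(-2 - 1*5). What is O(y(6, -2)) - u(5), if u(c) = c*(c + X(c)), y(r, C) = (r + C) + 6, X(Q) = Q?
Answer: -106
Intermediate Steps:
y(r, C) = 6 + C + r (y(r, C) = (C + r) + 6 = 6 + C + r)
u(c) = 2*c² (u(c) = c*(c + c) = c*(2*c) = 2*c²)
O(d) = 14 - 7*d (O(d) = (-2 + d)*(-2 - 5) = (-2 + d)*(-7) = 14 - 7*d)
O(y(6, -2)) - u(5) = (14 - 7*(6 - 2 + 6)) - 2*5² = (14 - 7*10) - 2*25 = (14 - 70) - 1*50 = -56 - 50 = -106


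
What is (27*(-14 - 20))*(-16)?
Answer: 14688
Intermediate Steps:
(27*(-14 - 20))*(-16) = (27*(-34))*(-16) = -918*(-16) = 14688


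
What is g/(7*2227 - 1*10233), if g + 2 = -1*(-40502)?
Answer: 10125/1339 ≈ 7.5616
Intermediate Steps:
g = 40500 (g = -2 - 1*(-40502) = -2 + 40502 = 40500)
g/(7*2227 - 1*10233) = 40500/(7*2227 - 1*10233) = 40500/(15589 - 10233) = 40500/5356 = 40500*(1/5356) = 10125/1339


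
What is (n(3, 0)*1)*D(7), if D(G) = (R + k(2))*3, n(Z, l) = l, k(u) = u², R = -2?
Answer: 0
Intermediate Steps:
D(G) = 6 (D(G) = (-2 + 2²)*3 = (-2 + 4)*3 = 2*3 = 6)
(n(3, 0)*1)*D(7) = (0*1)*6 = 0*6 = 0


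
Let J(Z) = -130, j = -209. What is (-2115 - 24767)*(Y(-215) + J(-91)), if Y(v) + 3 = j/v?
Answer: 763072452/215 ≈ 3.5492e+6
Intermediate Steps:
Y(v) = -3 - 209/v
(-2115 - 24767)*(Y(-215) + J(-91)) = (-2115 - 24767)*((-3 - 209/(-215)) - 130) = -26882*((-3 - 209*(-1/215)) - 130) = -26882*((-3 + 209/215) - 130) = -26882*(-436/215 - 130) = -26882*(-28386/215) = 763072452/215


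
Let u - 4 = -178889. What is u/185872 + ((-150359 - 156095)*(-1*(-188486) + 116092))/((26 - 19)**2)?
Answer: -17349133830656629/9107728 ≈ -1.9049e+9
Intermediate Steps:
u = -178885 (u = 4 - 178889 = -178885)
u/185872 + ((-150359 - 156095)*(-1*(-188486) + 116092))/((26 - 19)**2) = -178885/185872 + ((-150359 - 156095)*(-1*(-188486) + 116092))/((26 - 19)**2) = -178885*1/185872 + (-306454*(188486 + 116092))/(7**2) = -178885/185872 - 306454*304578/49 = -178885/185872 - 93339146412*1/49 = -178885/185872 - 93339146412/49 = -17349133830656629/9107728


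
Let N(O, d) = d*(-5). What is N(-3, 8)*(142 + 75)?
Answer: -8680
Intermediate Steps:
N(O, d) = -5*d
N(-3, 8)*(142 + 75) = (-5*8)*(142 + 75) = -40*217 = -8680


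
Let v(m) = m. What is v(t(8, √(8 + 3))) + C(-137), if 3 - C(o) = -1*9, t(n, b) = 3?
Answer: 15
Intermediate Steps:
C(o) = 12 (C(o) = 3 - (-1)*9 = 3 - 1*(-9) = 3 + 9 = 12)
v(t(8, √(8 + 3))) + C(-137) = 3 + 12 = 15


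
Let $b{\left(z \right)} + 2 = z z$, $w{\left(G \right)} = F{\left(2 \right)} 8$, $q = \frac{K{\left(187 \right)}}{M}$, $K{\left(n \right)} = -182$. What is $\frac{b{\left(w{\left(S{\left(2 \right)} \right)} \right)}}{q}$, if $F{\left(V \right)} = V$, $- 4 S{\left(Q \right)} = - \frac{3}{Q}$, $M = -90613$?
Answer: $\frac{11507851}{91} \approx 1.2646 \cdot 10^{5}$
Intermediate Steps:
$S{\left(Q \right)} = \frac{3}{4 Q}$ ($S{\left(Q \right)} = - \frac{\left(-3\right) \frac{1}{Q}}{4} = \frac{3}{4 Q}$)
$q = \frac{182}{90613}$ ($q = - \frac{182}{-90613} = \left(-182\right) \left(- \frac{1}{90613}\right) = \frac{182}{90613} \approx 0.0020085$)
$w{\left(G \right)} = 16$ ($w{\left(G \right)} = 2 \cdot 8 = 16$)
$b{\left(z \right)} = -2 + z^{2}$ ($b{\left(z \right)} = -2 + z z = -2 + z^{2}$)
$\frac{b{\left(w{\left(S{\left(2 \right)} \right)} \right)}}{q} = \frac{-2 + 16^{2}}{\frac{182}{90613}} = \left(-2 + 256\right) \frac{90613}{182} = 254 \cdot \frac{90613}{182} = \frac{11507851}{91}$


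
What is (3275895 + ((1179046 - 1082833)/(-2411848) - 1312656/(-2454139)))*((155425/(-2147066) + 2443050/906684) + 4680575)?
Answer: 3680770089942645095621326167557377425/240054140113788156575116 ≈ 1.5333e+13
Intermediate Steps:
(3275895 + ((1179046 - 1082833)/(-2411848) - 1312656/(-2454139)))*((155425/(-2147066) + 2443050/906684) + 4680575) = (3275895 + (96213*(-1/2411848) - 1312656*(-1/2454139)))*((155425*(-1/2147066) + 2443050*(1/906684)) + 4680575) = (3275895 + (-96213/2411848 + 1312656/2454139))*((-155425/2147066 + 407175/151114) + 4680575) = (3275895 + 2929806672681/5919010238872)*(212686176275/81112932881 + 4680575) = (19390058976276263121/5919010238872)*(379655378505662850/81112932881) = 3680770089942645095621326167557377425/240054140113788156575116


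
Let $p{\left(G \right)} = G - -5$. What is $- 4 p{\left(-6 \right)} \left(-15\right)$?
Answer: $-60$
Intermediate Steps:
$p{\left(G \right)} = 5 + G$ ($p{\left(G \right)} = G + 5 = 5 + G$)
$- 4 p{\left(-6 \right)} \left(-15\right) = - 4 \left(5 - 6\right) \left(-15\right) = \left(-4\right) \left(-1\right) \left(-15\right) = 4 \left(-15\right) = -60$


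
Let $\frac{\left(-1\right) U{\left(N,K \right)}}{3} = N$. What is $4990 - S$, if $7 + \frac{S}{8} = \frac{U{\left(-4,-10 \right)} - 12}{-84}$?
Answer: $5046$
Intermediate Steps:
$U{\left(N,K \right)} = - 3 N$
$S = -56$ ($S = -56 + 8 \frac{\left(-3\right) \left(-4\right) - 12}{-84} = -56 + 8 \left(12 - 12\right) \left(- \frac{1}{84}\right) = -56 + 8 \cdot 0 \left(- \frac{1}{84}\right) = -56 + 8 \cdot 0 = -56 + 0 = -56$)
$4990 - S = 4990 - -56 = 4990 + 56 = 5046$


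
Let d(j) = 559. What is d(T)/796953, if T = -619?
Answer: 559/796953 ≈ 0.00070142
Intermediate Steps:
d(T)/796953 = 559/796953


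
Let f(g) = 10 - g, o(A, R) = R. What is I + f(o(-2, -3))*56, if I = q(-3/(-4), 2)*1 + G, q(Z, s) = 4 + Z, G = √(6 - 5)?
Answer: 2935/4 ≈ 733.75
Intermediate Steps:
G = 1 (G = √1 = 1)
I = 23/4 (I = (4 - 3/(-4))*1 + 1 = (4 - 3*(-¼))*1 + 1 = (4 + ¾)*1 + 1 = (19/4)*1 + 1 = 19/4 + 1 = 23/4 ≈ 5.7500)
I + f(o(-2, -3))*56 = 23/4 + (10 - 1*(-3))*56 = 23/4 + (10 + 3)*56 = 23/4 + 13*56 = 23/4 + 728 = 2935/4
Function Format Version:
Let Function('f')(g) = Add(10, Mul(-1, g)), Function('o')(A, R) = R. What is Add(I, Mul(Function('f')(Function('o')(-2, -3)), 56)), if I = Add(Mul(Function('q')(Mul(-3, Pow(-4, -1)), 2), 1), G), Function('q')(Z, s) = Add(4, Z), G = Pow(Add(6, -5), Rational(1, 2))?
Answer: Rational(2935, 4) ≈ 733.75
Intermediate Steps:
G = 1 (G = Pow(1, Rational(1, 2)) = 1)
I = Rational(23, 4) (I = Add(Mul(Add(4, Mul(-3, Pow(-4, -1))), 1), 1) = Add(Mul(Add(4, Mul(-3, Rational(-1, 4))), 1), 1) = Add(Mul(Add(4, Rational(3, 4)), 1), 1) = Add(Mul(Rational(19, 4), 1), 1) = Add(Rational(19, 4), 1) = Rational(23, 4) ≈ 5.7500)
Add(I, Mul(Function('f')(Function('o')(-2, -3)), 56)) = Add(Rational(23, 4), Mul(Add(10, Mul(-1, -3)), 56)) = Add(Rational(23, 4), Mul(Add(10, 3), 56)) = Add(Rational(23, 4), Mul(13, 56)) = Add(Rational(23, 4), 728) = Rational(2935, 4)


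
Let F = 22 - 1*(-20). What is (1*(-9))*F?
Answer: -378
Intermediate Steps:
F = 42 (F = 22 + 20 = 42)
(1*(-9))*F = (1*(-9))*42 = -9*42 = -378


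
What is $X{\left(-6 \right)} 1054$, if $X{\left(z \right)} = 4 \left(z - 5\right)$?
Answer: $-46376$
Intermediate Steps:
$X{\left(z \right)} = -20 + 4 z$ ($X{\left(z \right)} = 4 \left(-5 + z\right) = -20 + 4 z$)
$X{\left(-6 \right)} 1054 = \left(-20 + 4 \left(-6\right)\right) 1054 = \left(-20 - 24\right) 1054 = \left(-44\right) 1054 = -46376$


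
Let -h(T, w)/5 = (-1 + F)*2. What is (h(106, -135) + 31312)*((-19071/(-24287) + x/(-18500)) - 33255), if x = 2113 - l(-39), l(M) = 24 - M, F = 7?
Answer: -28647317201594/27565 ≈ -1.0393e+9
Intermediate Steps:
h(T, w) = -60 (h(T, w) = -5*(-1 + 7)*2 = -30*2 = -5*12 = -60)
x = 2050 (x = 2113 - (24 - 1*(-39)) = 2113 - (24 + 39) = 2113 - 1*63 = 2113 - 63 = 2050)
(h(106, -135) + 31312)*((-19071/(-24287) + x/(-18500)) - 33255) = (-60 + 31312)*((-19071/(-24287) + 2050/(-18500)) - 33255) = 31252*((-19071*(-1/24287) + 2050*(-1/18500)) - 33255) = 31252*((117/149 - 41/370) - 33255) = 31252*(37181/55130 - 33255) = 31252*(-1833310969/55130) = -28647317201594/27565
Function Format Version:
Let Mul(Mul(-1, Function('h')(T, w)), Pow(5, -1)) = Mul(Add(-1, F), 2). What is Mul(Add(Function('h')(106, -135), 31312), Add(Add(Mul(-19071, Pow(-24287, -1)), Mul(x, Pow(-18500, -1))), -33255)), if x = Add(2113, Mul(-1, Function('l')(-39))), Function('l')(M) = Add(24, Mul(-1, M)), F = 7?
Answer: Rational(-28647317201594, 27565) ≈ -1.0393e+9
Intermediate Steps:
Function('h')(T, w) = -60 (Function('h')(T, w) = Mul(-5, Mul(Add(-1, 7), 2)) = Mul(-5, Mul(6, 2)) = Mul(-5, 12) = -60)
x = 2050 (x = Add(2113, Mul(-1, Add(24, Mul(-1, -39)))) = Add(2113, Mul(-1, Add(24, 39))) = Add(2113, Mul(-1, 63)) = Add(2113, -63) = 2050)
Mul(Add(Function('h')(106, -135), 31312), Add(Add(Mul(-19071, Pow(-24287, -1)), Mul(x, Pow(-18500, -1))), -33255)) = Mul(Add(-60, 31312), Add(Add(Mul(-19071, Pow(-24287, -1)), Mul(2050, Pow(-18500, -1))), -33255)) = Mul(31252, Add(Add(Mul(-19071, Rational(-1, 24287)), Mul(2050, Rational(-1, 18500))), -33255)) = Mul(31252, Add(Add(Rational(117, 149), Rational(-41, 370)), -33255)) = Mul(31252, Add(Rational(37181, 55130), -33255)) = Mul(31252, Rational(-1833310969, 55130)) = Rational(-28647317201594, 27565)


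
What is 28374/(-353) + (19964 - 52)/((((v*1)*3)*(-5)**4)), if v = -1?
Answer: -60230186/661875 ≈ -90.999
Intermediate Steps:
28374/(-353) + (19964 - 52)/((((v*1)*3)*(-5)**4)) = 28374/(-353) + (19964 - 52)/(((-1*1*3)*(-5)**4)) = 28374*(-1/353) + 19912/((-1*3*625)) = -28374/353 + 19912/((-3*625)) = -28374/353 + 19912/(-1875) = -28374/353 + 19912*(-1/1875) = -28374/353 - 19912/1875 = -60230186/661875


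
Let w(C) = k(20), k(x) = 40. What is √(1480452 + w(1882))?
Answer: 2*√370123 ≈ 1216.8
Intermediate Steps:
w(C) = 40
√(1480452 + w(1882)) = √(1480452 + 40) = √1480492 = 2*√370123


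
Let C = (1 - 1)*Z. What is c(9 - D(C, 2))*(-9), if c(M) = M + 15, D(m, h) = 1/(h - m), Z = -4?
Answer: -423/2 ≈ -211.50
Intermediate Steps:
C = 0 (C = (1 - 1)*(-4) = 0*(-4) = 0)
c(M) = 15 + M
c(9 - D(C, 2))*(-9) = (15 + (9 - 1/(2 - 1*0)))*(-9) = (15 + (9 - 1/(2 + 0)))*(-9) = (15 + (9 - 1/2))*(-9) = (15 + (9 - 1*½))*(-9) = (15 + (9 - ½))*(-9) = (15 + 17/2)*(-9) = (47/2)*(-9) = -423/2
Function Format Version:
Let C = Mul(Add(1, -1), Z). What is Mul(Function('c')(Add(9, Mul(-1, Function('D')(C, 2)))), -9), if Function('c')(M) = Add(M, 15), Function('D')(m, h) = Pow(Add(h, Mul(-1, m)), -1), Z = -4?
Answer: Rational(-423, 2) ≈ -211.50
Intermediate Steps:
C = 0 (C = Mul(Add(1, -1), -4) = Mul(0, -4) = 0)
Function('c')(M) = Add(15, M)
Mul(Function('c')(Add(9, Mul(-1, Function('D')(C, 2)))), -9) = Mul(Add(15, Add(9, Mul(-1, Pow(Add(2, Mul(-1, 0)), -1)))), -9) = Mul(Add(15, Add(9, Mul(-1, Pow(Add(2, 0), -1)))), -9) = Mul(Add(15, Add(9, Mul(-1, Pow(2, -1)))), -9) = Mul(Add(15, Add(9, Mul(-1, Rational(1, 2)))), -9) = Mul(Add(15, Add(9, Rational(-1, 2))), -9) = Mul(Add(15, Rational(17, 2)), -9) = Mul(Rational(47, 2), -9) = Rational(-423, 2)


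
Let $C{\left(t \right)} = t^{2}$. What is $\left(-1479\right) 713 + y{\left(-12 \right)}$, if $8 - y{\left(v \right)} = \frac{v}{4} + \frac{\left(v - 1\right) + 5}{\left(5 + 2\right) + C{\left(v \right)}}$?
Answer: $- \frac{159231908}{151} \approx -1.0545 \cdot 10^{6}$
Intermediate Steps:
$y{\left(v \right)} = 8 - \frac{v}{4} - \frac{4 + v}{7 + v^{2}}$ ($y{\left(v \right)} = 8 - \left(\frac{v}{4} + \frac{\left(v - 1\right) + 5}{\left(5 + 2\right) + v^{2}}\right) = 8 - \left(v \frac{1}{4} + \frac{\left(-1 + v\right) + 5}{7 + v^{2}}\right) = 8 - \left(\frac{v}{4} + \frac{4 + v}{7 + v^{2}}\right) = 8 - \frac{v}{4} - \frac{4 + v}{7 + v^{2}}$)
$\left(-1479\right) 713 + y{\left(-12 \right)} = \left(-1479\right) 713 + \frac{208 - \left(-12\right)^{3} - -132 + 32 \left(-12\right)^{2}}{4 \left(7 + \left(-12\right)^{2}\right)} = -1054527 + \frac{208 - -1728 + 132 + 32 \cdot 144}{4 \left(7 + 144\right)} = -1054527 + \frac{208 + 1728 + 132 + 4608}{4 \cdot 151} = -1054527 + \frac{1}{4} \cdot \frac{1}{151} \cdot 6676 = -1054527 + \frac{1669}{151} = - \frac{159231908}{151}$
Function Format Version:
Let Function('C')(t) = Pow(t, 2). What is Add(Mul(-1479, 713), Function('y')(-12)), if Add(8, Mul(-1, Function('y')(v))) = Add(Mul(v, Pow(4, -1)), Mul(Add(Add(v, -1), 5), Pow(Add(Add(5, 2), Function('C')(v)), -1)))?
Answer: Rational(-159231908, 151) ≈ -1.0545e+6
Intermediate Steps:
Function('y')(v) = Add(8, Mul(Rational(-1, 4), v), Mul(-1, Pow(Add(7, Pow(v, 2)), -1), Add(4, v))) (Function('y')(v) = Add(8, Mul(-1, Add(Mul(v, Pow(4, -1)), Mul(Add(Add(v, -1), 5), Pow(Add(Add(5, 2), Pow(v, 2)), -1))))) = Add(8, Mul(-1, Add(Mul(v, Rational(1, 4)), Mul(Add(Add(-1, v), 5), Pow(Add(7, Pow(v, 2)), -1))))) = Add(8, Mul(-1, Add(Mul(Rational(1, 4), v), Mul(Add(4, v), Pow(Add(7, Pow(v, 2)), -1))))) = Add(8, Mul(-1, Add(Mul(Rational(1, 4), v), Mul(Pow(Add(7, Pow(v, 2)), -1), Add(4, v))))) = Add(8, Add(Mul(Rational(-1, 4), v), Mul(-1, Pow(Add(7, Pow(v, 2)), -1), Add(4, v)))) = Add(8, Mul(Rational(-1, 4), v), Mul(-1, Pow(Add(7, Pow(v, 2)), -1), Add(4, v))))
Add(Mul(-1479, 713), Function('y')(-12)) = Add(Mul(-1479, 713), Mul(Rational(1, 4), Pow(Add(7, Pow(-12, 2)), -1), Add(208, Mul(-1, Pow(-12, 3)), Mul(-11, -12), Mul(32, Pow(-12, 2))))) = Add(-1054527, Mul(Rational(1, 4), Pow(Add(7, 144), -1), Add(208, Mul(-1, -1728), 132, Mul(32, 144)))) = Add(-1054527, Mul(Rational(1, 4), Pow(151, -1), Add(208, 1728, 132, 4608))) = Add(-1054527, Mul(Rational(1, 4), Rational(1, 151), 6676)) = Add(-1054527, Rational(1669, 151)) = Rational(-159231908, 151)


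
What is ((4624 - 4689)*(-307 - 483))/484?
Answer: 25675/242 ≈ 106.10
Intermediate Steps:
((4624 - 4689)*(-307 - 483))/484 = -65*(-790)*(1/484) = 51350*(1/484) = 25675/242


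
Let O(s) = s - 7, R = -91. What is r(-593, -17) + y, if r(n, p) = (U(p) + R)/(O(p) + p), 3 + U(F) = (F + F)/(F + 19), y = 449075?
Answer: 18412186/41 ≈ 4.4908e+5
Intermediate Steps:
U(F) = -3 + 2*F/(19 + F) (U(F) = -3 + (F + F)/(F + 19) = -3 + (2*F)/(19 + F) = -3 + 2*F/(19 + F))
O(s) = -7 + s
r(n, p) = (-91 + (-57 - p)/(19 + p))/(-7 + 2*p) (r(n, p) = ((-57 - p)/(19 + p) - 91)/((-7 + p) + p) = (-91 + (-57 - p)/(19 + p))/(-7 + 2*p))
r(-593, -17) + y = 2*(-893 - 46*(-17))/((-7 + 2*(-17))*(19 - 17)) + 449075 = 2*(-893 + 782)/(-7 - 34*2) + 449075 = 2*(1/2)*(-111)/(-41) + 449075 = 2*(-1/41)*(1/2)*(-111) + 449075 = 111/41 + 449075 = 18412186/41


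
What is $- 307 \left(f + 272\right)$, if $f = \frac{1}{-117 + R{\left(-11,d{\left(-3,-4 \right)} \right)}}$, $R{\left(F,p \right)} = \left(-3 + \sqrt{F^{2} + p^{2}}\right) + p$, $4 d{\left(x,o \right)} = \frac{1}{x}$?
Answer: $- \frac{14327841965}{171588} + \frac{1535 \sqrt{697}}{171588} \approx -83501.0$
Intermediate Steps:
$d{\left(x,o \right)} = \frac{1}{4 x}$
$R{\left(F,p \right)} = -3 + p + \sqrt{F^{2} + p^{2}}$
$f = \frac{1}{- \frac{1441}{12} + \frac{5 \sqrt{697}}{12}}$ ($f = \frac{1}{-117 + \left(-3 + \frac{1}{4 \left(-3\right)} + \sqrt{\left(-11\right)^{2} + \left(\frac{1}{4 \left(-3\right)}\right)^{2}}\right)} = \frac{1}{-117 + \left(-3 + \frac{1}{4} \left(- \frac{1}{3}\right) + \sqrt{121 + \left(\frac{1}{4} \left(- \frac{1}{3}\right)\right)^{2}}\right)} = \frac{1}{-117 - \left(\frac{37}{12} - \sqrt{121 + \left(- \frac{1}{12}\right)^{2}}\right)} = \frac{1}{-117 - \left(\frac{37}{12} - \sqrt{121 + \frac{1}{144}}\right)} = \frac{1}{-117 - \left(\frac{37}{12} - \frac{5 \sqrt{697}}{12}\right)} = \frac{1}{- \frac{1441}{12} + \frac{5 \sqrt{697}}{12}} \approx -0.0091673$)
$- 307 \left(f + 272\right) = - 307 \left(\left(- \frac{1441}{171588} - \frac{5 \sqrt{697}}{171588}\right) + 272\right) = - 307 \left(\frac{46670495}{171588} - \frac{5 \sqrt{697}}{171588}\right) = - \frac{14327841965}{171588} + \frac{1535 \sqrt{697}}{171588}$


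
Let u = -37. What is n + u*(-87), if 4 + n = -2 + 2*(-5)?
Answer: 3203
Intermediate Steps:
n = -16 (n = -4 + (-2 + 2*(-5)) = -4 + (-2 - 10) = -4 - 12 = -16)
n + u*(-87) = -16 - 37*(-87) = -16 + 3219 = 3203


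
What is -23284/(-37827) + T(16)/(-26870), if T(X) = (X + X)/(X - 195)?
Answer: 55995481892/90968828355 ≈ 0.61555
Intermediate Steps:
T(X) = 2*X/(-195 + X) (T(X) = (2*X)/(-195 + X) = 2*X/(-195 + X))
-23284/(-37827) + T(16)/(-26870) = -23284/(-37827) + (2*16/(-195 + 16))/(-26870) = -23284*(-1/37827) + (2*16/(-179))*(-1/26870) = 23284/37827 + (2*16*(-1/179))*(-1/26870) = 23284/37827 - 32/179*(-1/26870) = 23284/37827 + 16/2404865 = 55995481892/90968828355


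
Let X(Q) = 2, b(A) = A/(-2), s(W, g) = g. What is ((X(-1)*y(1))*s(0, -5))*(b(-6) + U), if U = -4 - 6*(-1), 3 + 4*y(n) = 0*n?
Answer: 75/2 ≈ 37.500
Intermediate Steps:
b(A) = -A/2 (b(A) = A*(-½) = -A/2)
y(n) = -¾ (y(n) = -¾ + (0*n)/4 = -¾ + (¼)*0 = -¾ + 0 = -¾)
U = 2 (U = -4 + 6 = 2)
((X(-1)*y(1))*s(0, -5))*(b(-6) + U) = ((2*(-¾))*(-5))*(-½*(-6) + 2) = (-3/2*(-5))*(3 + 2) = (15/2)*5 = 75/2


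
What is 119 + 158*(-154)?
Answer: -24213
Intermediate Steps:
119 + 158*(-154) = 119 - 24332 = -24213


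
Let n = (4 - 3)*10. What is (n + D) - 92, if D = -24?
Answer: -106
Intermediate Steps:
n = 10 (n = 1*10 = 10)
(n + D) - 92 = (10 - 24) - 92 = -14 - 92 = -106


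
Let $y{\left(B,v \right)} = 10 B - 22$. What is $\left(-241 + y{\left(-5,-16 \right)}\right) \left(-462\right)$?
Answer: $144606$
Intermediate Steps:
$y{\left(B,v \right)} = -22 + 10 B$
$\left(-241 + y{\left(-5,-16 \right)}\right) \left(-462\right) = \left(-241 + \left(-22 + 10 \left(-5\right)\right)\right) \left(-462\right) = \left(-241 - 72\right) \left(-462\right) = \left(-313\right) \left(-462\right) = 144606$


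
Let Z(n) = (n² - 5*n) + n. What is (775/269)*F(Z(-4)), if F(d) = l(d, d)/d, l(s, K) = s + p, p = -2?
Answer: 11625/4304 ≈ 2.7010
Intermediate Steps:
l(s, K) = -2 + s (l(s, K) = s - 2 = -2 + s)
Z(n) = n² - 4*n
F(d) = (-2 + d)/d
(775/269)*F(Z(-4)) = (775/269)*((-2 - 4*(-4 - 4))/((-4*(-4 - 4)))) = (775*(1/269))*((-2 - 4*(-8))/((-4*(-8)))) = 775*((-2 + 32)/32)/269 = 775*((1/32)*30)/269 = (775/269)*(15/16) = 11625/4304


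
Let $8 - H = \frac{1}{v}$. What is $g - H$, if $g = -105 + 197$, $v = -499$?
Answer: $\frac{41915}{499} \approx 83.998$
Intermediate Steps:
$g = 92$
$H = \frac{3993}{499}$ ($H = 8 - \frac{1}{-499} = 8 - - \frac{1}{499} = 8 + \frac{1}{499} = \frac{3993}{499} \approx 8.002$)
$g - H = 92 - \frac{3993}{499} = \frac{41915}{499}$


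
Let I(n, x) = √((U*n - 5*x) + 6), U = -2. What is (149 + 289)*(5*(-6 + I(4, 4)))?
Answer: -13140 + 2190*I*√22 ≈ -13140.0 + 10272.0*I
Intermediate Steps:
I(n, x) = √(6 - 5*x - 2*n) (I(n, x) = √((-2*n - 5*x) + 6) = √((-5*x - 2*n) + 6) = √(6 - 5*x - 2*n))
(149 + 289)*(5*(-6 + I(4, 4))) = (149 + 289)*(5*(-6 + √(6 - 5*4 - 2*4))) = 438*(5*(-6 + √(6 - 20 - 8))) = 438*(5*(-6 + √(-22))) = 438*(5*(-6 + I*√22)) = 438*(-30 + 5*I*√22) = -13140 + 2190*I*√22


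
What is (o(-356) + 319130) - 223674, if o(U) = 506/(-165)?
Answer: 1431794/15 ≈ 95453.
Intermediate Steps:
o(U) = -46/15 (o(U) = 506*(-1/165) = -46/15)
(o(-356) + 319130) - 223674 = (-46/15 + 319130) - 223674 = 4786904/15 - 223674 = 1431794/15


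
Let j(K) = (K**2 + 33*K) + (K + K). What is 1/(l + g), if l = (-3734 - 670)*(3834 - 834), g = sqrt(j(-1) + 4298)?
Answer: -1651500/21819617999467 - sqrt(1066)/87278471997868 ≈ -7.5689e-8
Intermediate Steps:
j(K) = K**2 + 35*K (j(K) = (K**2 + 33*K) + 2*K = K**2 + 35*K)
g = 2*sqrt(1066) (g = sqrt(-(35 - 1) + 4298) = sqrt(-1*34 + 4298) = sqrt(-34 + 4298) = sqrt(4264) = 2*sqrt(1066) ≈ 65.299)
l = -13212000 (l = -4404*3000 = -13212000)
1/(l + g) = 1/(-13212000 + 2*sqrt(1066))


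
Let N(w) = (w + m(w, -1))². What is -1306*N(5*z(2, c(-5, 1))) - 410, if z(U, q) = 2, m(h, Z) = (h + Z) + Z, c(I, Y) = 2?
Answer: -423554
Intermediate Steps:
m(h, Z) = h + 2*Z (m(h, Z) = (Z + h) + Z = h + 2*Z)
N(w) = (-2 + 2*w)² (N(w) = (w + (w + 2*(-1)))² = (w + (w - 2))² = (w + (-2 + w))² = (-2 + 2*w)²)
-1306*N(5*z(2, c(-5, 1))) - 410 = -5224*(-1 + 5*2)² - 410 = -5224*(-1 + 10)² - 410 = -5224*9² - 410 = -5224*81 - 410 = -1306*324 - 410 = -423144 - 410 = -423554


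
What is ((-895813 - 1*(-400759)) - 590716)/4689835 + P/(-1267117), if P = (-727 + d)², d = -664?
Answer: -2090014051945/1188513931139 ≈ -1.7585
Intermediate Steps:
P = 1934881 (P = (-727 - 664)² = (-1391)² = 1934881)
((-895813 - 1*(-400759)) - 590716)/4689835 + P/(-1267117) = ((-895813 - 1*(-400759)) - 590716)/4689835 + 1934881/(-1267117) = ((-895813 + 400759) - 590716)*(1/4689835) + 1934881*(-1/1267117) = (-495054 - 590716)*(1/4689835) - 1934881/1267117 = -1085770*1/4689835 - 1934881/1267117 = -217154/937967 - 1934881/1267117 = -2090014051945/1188513931139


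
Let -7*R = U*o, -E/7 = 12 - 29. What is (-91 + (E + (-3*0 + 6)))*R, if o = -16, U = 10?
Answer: 5440/7 ≈ 777.14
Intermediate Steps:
E = 119 (E = -7*(12 - 29) = -7*(-17) = 119)
R = 160/7 (R = -10*(-16)/7 = -1/7*(-160) = 160/7 ≈ 22.857)
(-91 + (E + (-3*0 + 6)))*R = (-91 + (119 + (-3*0 + 6)))*(160/7) = (-91 + (119 + (0 + 6)))*(160/7) = (-91 + (119 + 6))*(160/7) = (-91 + 125)*(160/7) = 34*(160/7) = 5440/7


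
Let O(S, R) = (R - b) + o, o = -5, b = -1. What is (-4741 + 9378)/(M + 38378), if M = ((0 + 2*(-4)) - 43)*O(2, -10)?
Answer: 4637/39092 ≈ 0.11862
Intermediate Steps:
O(S, R) = -4 + R (O(S, R) = (R - 1*(-1)) - 5 = (R + 1) - 5 = (1 + R) - 5 = -4 + R)
M = 714 (M = ((0 + 2*(-4)) - 43)*(-4 - 10) = ((0 - 8) - 43)*(-14) = (-8 - 43)*(-14) = -51*(-14) = 714)
(-4741 + 9378)/(M + 38378) = (-4741 + 9378)/(714 + 38378) = 4637/39092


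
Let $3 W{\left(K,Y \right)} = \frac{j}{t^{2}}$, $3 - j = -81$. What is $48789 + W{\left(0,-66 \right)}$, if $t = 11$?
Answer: $\frac{5903497}{121} \approx 48789.0$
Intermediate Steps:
$j = 84$ ($j = 3 - -81 = 3 + 81 = 84$)
$W{\left(K,Y \right)} = \frac{28}{121}$ ($W{\left(K,Y \right)} = \frac{84 \frac{1}{11^{2}}}{3} = \frac{84 \cdot \frac{1}{121}}{3} = \frac{1}{3} \cdot \frac{84}{121} = \frac{28}{121}$)
$48789 + W{\left(0,-66 \right)} = 48789 + \frac{28}{121} = \frac{5903497}{121}$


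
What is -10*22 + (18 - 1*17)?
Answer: -219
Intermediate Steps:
-10*22 + (18 - 1*17) = -220 + (18 - 17) = -220 + 1 = -219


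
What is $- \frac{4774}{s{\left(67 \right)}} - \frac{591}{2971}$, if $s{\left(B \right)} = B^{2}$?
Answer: $- \frac{16836553}{13336819} \approx -1.2624$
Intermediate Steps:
$- \frac{4774}{s{\left(67 \right)}} - \frac{591}{2971} = - \frac{4774}{67^{2}} - \frac{591}{2971} = - \frac{4774}{4489} - \frac{591}{2971} = - \frac{16836553}{13336819}$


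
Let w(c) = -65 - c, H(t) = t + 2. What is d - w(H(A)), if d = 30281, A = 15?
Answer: 30363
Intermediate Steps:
H(t) = 2 + t
d - w(H(A)) = 30281 - (-65 - (2 + 15)) = 30281 - (-65 - 1*17) = 30281 - (-65 - 17) = 30281 - 1*(-82) = 30281 + 82 = 30363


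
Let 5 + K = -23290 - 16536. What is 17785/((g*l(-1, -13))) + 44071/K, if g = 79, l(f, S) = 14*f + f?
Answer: -50707898/3146649 ≈ -16.115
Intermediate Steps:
l(f, S) = 15*f
K = -39831 (K = -5 + (-23290 - 16536) = -5 - 39826 = -39831)
17785/((g*l(-1, -13))) + 44071/K = 17785/((79*(15*(-1)))) + 44071/(-39831) = 17785/((79*(-15))) + 44071*(-1/39831) = 17785/(-1185) - 44071/39831 = 17785*(-1/1185) - 44071/39831 = -3557/237 - 44071/39831 = -50707898/3146649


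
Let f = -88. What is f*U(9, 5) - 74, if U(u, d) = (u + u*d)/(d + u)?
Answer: -2894/7 ≈ -413.43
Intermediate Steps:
U(u, d) = (u + d*u)/(d + u)
f*U(9, 5) - 74 = -792*(1 + 5)/(5 + 9) - 74 = -792*6/14 - 74 = -88*27/7 - 74 = -2376/7 - 74 = -2894/7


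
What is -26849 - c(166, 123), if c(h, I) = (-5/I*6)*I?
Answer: -26819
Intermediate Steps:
c(h, I) = -30 (c(h, I) = (-30/I)*I = -30)
-26849 - c(166, 123) = -26849 - 1*(-30) = -26849 + 30 = -26819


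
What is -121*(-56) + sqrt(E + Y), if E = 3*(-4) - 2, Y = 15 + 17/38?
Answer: 6776 + sqrt(2090)/38 ≈ 6777.2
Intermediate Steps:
Y = 587/38 (Y = 15 + 17*(1/38) = 15 + 17/38 = 587/38 ≈ 15.447)
E = -14 (E = -12 - 2 = -14)
-121*(-56) + sqrt(E + Y) = -121*(-56) + sqrt(-14 + 587/38) = 6776 + sqrt(55/38) = 6776 + sqrt(2090)/38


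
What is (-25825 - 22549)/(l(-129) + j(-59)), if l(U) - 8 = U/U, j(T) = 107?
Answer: -24187/58 ≈ -417.02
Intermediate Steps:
l(U) = 9 (l(U) = 8 + U/U = 8 + 1 = 9)
(-25825 - 22549)/(l(-129) + j(-59)) = (-25825 - 22549)/(9 + 107) = -48374/116 = -48374*1/116 = -24187/58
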